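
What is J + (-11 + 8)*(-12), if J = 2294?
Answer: 2330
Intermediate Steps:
J + (-11 + 8)*(-12) = 2294 + (-11 + 8)*(-12) = 2294 - 3*(-12) = 2294 + 36 = 2330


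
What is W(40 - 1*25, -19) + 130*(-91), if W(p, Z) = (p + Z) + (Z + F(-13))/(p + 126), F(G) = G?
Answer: -1668626/141 ≈ -11834.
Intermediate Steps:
W(p, Z) = Z + p + (-13 + Z)/(126 + p) (W(p, Z) = (p + Z) + (Z - 13)/(p + 126) = (Z + p) + (-13 + Z)/(126 + p) = Z + p + (-13 + Z)/(126 + p))
W(40 - 1*25, -19) + 130*(-91) = (-13 + (40 - 1*25)² + 126*(40 - 1*25) + 127*(-19) - 19*(40 - 1*25))/(126 + (40 - 1*25)) + 130*(-91) = (-13 + (40 - 25)² + 126*(40 - 25) - 2413 - 19*(40 - 25))/(126 + (40 - 25)) - 11830 = (-13 + 15² + 126*15 - 2413 - 19*15)/(126 + 15) - 11830 = (-13 + 225 + 1890 - 2413 - 285)/141 - 11830 = (1/141)*(-596) - 11830 = -596/141 - 11830 = -1668626/141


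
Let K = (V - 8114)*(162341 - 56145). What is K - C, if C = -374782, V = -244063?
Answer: -26779813910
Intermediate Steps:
K = -26780188692 (K = (-244063 - 8114)*(162341 - 56145) = -252177*106196 = -26780188692)
K - C = -26780188692 - 1*(-374782) = -26780188692 + 374782 = -26779813910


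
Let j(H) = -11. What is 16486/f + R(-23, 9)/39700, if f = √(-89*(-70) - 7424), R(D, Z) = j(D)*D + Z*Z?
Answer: 167/19850 - 8243*I*√1194/597 ≈ 0.0084131 - 477.1*I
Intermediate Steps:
R(D, Z) = Z² - 11*D (R(D, Z) = -11*D + Z*Z = -11*D + Z² = Z² - 11*D)
f = I*√1194 (f = √(6230 - 7424) = √(-1194) = I*√1194 ≈ 34.554*I)
16486/f + R(-23, 9)/39700 = 16486/((I*√1194)) + (9² - 11*(-23))/39700 = 16486*(-I*√1194/1194) + (81 + 253)*(1/39700) = -8243*I*√1194/597 + 334*(1/39700) = -8243*I*√1194/597 + 167/19850 = 167/19850 - 8243*I*√1194/597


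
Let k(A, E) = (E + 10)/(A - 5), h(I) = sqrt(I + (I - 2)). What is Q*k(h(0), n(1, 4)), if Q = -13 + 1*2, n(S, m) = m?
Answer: 770/27 + 154*I*sqrt(2)/27 ≈ 28.519 + 8.0663*I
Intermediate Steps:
h(I) = sqrt(-2 + 2*I) (h(I) = sqrt(I + (-2 + I)) = sqrt(-2 + 2*I))
k(A, E) = (10 + E)/(-5 + A)
Q = -11 (Q = -13 + 2 = -11)
Q*k(h(0), n(1, 4)) = -11*(10 + 4)/(-5 + sqrt(-2 + 2*0)) = -11*14/(-5 + sqrt(-2 + 0)) = -11*14/(-5 + sqrt(-2)) = -11*14/(-5 + I*sqrt(2)) = -154/(-5 + I*sqrt(2))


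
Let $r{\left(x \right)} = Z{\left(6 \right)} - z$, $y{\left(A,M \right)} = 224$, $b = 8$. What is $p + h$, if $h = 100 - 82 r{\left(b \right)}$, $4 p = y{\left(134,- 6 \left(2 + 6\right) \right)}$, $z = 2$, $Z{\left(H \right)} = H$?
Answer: $-172$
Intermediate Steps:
$r{\left(x \right)} = 4$ ($r{\left(x \right)} = 6 - 2 = 4$)
$p = 56$ ($p = \frac{1}{4} \cdot 224 = 56$)
$h = -228$ ($h = 100 - 328 = -228$)
$p + h = 56 - 228 = -172$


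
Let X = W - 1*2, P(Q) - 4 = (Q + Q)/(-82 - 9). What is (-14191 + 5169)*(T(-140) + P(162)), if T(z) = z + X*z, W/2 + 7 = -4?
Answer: -203383640/7 ≈ -2.9055e+7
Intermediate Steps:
W = -22 (W = -14 + 2*(-4) = -14 - 8 = -22)
P(Q) = 4 - 2*Q/91 (P(Q) = 4 + (Q + Q)/(-82 - 9) = 4 + (2*Q)/(-91) = 4 + (2*Q)*(-1/91) = 4 - 2*Q/91)
X = -24 (X = -22 - 1*2 = -22 - 2 = -24)
T(z) = -23*z (T(z) = z - 24*z = -23*z)
(-14191 + 5169)*(T(-140) + P(162)) = (-14191 + 5169)*(-23*(-140) + (4 - 2/91*162)) = -9022*(3220 + (4 - 324/91)) = -9022*(3220 + 40/91) = -9022*293060/91 = -203383640/7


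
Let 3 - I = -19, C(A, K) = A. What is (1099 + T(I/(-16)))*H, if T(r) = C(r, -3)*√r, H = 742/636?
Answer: 7693/6 - 77*I*√22/192 ≈ 1282.2 - 1.8811*I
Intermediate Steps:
I = 22 (I = 3 - 1*(-19) = 3 + 19 = 22)
H = 7/6 (H = 742*(1/636) = 7/6 ≈ 1.1667)
T(r) = r^(3/2) (T(r) = r*√r = r^(3/2))
(1099 + T(I/(-16)))*H = (1099 + (22/(-16))^(3/2))*(7/6) = (1099 + (22*(-1/16))^(3/2))*(7/6) = (1099 + (-11/8)^(3/2))*(7/6) = (1099 - 11*I*√22/32)*(7/6) = 7693/6 - 77*I*√22/192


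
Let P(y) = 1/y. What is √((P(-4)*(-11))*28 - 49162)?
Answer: I*√49085 ≈ 221.55*I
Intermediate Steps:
√((P(-4)*(-11))*28 - 49162) = √((-11/(-4))*28 - 49162) = √(-¼*(-11)*28 - 49162) = √((11/4)*28 - 49162) = √(77 - 49162) = √(-49085) = I*√49085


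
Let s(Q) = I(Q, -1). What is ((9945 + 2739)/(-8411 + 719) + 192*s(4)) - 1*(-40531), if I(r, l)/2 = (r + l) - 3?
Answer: 25979314/641 ≈ 40529.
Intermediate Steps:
I(r, l) = -6 + 2*l + 2*r (I(r, l) = 2*((r + l) - 3) = 2*((l + r) - 3) = 2*(-3 + l + r) = -6 + 2*l + 2*r)
s(Q) = -8 + 2*Q (s(Q) = -6 + 2*(-1) + 2*Q = -6 - 2 + 2*Q = -8 + 2*Q)
((9945 + 2739)/(-8411 + 719) + 192*s(4)) - 1*(-40531) = ((9945 + 2739)/(-8411 + 719) + 192*(-8 + 2*4)) - 1*(-40531) = (12684/(-7692) + 192*(-8 + 8)) + 40531 = (12684*(-1/7692) + 192*0) + 40531 = (-1057/641 + 0) + 40531 = -1057/641 + 40531 = 25979314/641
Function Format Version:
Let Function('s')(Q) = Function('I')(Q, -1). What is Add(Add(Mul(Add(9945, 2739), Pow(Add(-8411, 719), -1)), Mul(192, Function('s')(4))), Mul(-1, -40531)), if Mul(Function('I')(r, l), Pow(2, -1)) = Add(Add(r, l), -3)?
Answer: Rational(25979314, 641) ≈ 40529.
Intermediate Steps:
Function('I')(r, l) = Add(-6, Mul(2, l), Mul(2, r)) (Function('I')(r, l) = Mul(2, Add(Add(r, l), -3)) = Mul(2, Add(Add(l, r), -3)) = Mul(2, Add(-3, l, r)) = Add(-6, Mul(2, l), Mul(2, r)))
Function('s')(Q) = Add(-8, Mul(2, Q)) (Function('s')(Q) = Add(-6, Mul(2, -1), Mul(2, Q)) = Add(-6, -2, Mul(2, Q)) = Add(-8, Mul(2, Q)))
Add(Add(Mul(Add(9945, 2739), Pow(Add(-8411, 719), -1)), Mul(192, Function('s')(4))), Mul(-1, -40531)) = Add(Add(Mul(Add(9945, 2739), Pow(Add(-8411, 719), -1)), Mul(192, Add(-8, Mul(2, 4)))), Mul(-1, -40531)) = Add(Add(Mul(12684, Pow(-7692, -1)), Mul(192, Add(-8, 8))), 40531) = Add(Add(Mul(12684, Rational(-1, 7692)), Mul(192, 0)), 40531) = Add(Add(Rational(-1057, 641), 0), 40531) = Add(Rational(-1057, 641), 40531) = Rational(25979314, 641)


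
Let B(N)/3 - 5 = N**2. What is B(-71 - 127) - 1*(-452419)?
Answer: 570046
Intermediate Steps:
B(N) = 15 + 3*N**2
B(-71 - 127) - 1*(-452419) = (15 + 3*(-71 - 127)**2) - 1*(-452419) = (15 + 3*(-198)**2) + 452419 = (15 + 3*39204) + 452419 = (15 + 117612) + 452419 = 117627 + 452419 = 570046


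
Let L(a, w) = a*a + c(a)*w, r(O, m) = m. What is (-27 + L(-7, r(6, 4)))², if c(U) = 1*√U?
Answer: 372 + 176*I*√7 ≈ 372.0 + 465.65*I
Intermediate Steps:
c(U) = √U
L(a, w) = a² + w*√a (L(a, w) = a*a + √a*w = a² + w*√a)
(-27 + L(-7, r(6, 4)))² = (-27 + ((-7)² + 4*√(-7)))² = (-27 + (49 + 4*(I*√7)))² = (-27 + (49 + 4*I*√7))² = (22 + 4*I*√7)²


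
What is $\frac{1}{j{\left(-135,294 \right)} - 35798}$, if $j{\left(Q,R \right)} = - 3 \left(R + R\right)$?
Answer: $- \frac{1}{37562} \approx -2.6623 \cdot 10^{-5}$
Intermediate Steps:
$j{\left(Q,R \right)} = - 6 R$ ($j{\left(Q,R \right)} = - 3 \cdot 2 R = - 6 R$)
$\frac{1}{j{\left(-135,294 \right)} - 35798} = \frac{1}{\left(-6\right) 294 - 35798} = \frac{1}{-1764 - 35798} = \frac{1}{-37562} = - \frac{1}{37562}$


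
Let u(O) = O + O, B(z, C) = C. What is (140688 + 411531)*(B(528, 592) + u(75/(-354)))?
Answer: 19274099757/59 ≈ 3.2668e+8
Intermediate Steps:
u(O) = 2*O
(140688 + 411531)*(B(528, 592) + u(75/(-354))) = (140688 + 411531)*(592 + 2*(75/(-354))) = 552219*(592 + 2*(75*(-1/354))) = 552219*(592 + 2*(-25/118)) = 552219*(592 - 25/59) = 552219*(34903/59) = 19274099757/59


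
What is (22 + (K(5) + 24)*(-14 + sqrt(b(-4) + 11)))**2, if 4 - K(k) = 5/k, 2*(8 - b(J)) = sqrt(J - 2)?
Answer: (-712 + 27*sqrt(2)*sqrt(38 - I*sqrt(6)))**2/4 ≈ 56748.0 + 1806.5*I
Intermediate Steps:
b(J) = 8 - sqrt(-2 + J)/2 (b(J) = 8 - sqrt(J - 2)/2 = 8 - sqrt(-2 + J)/2)
K(k) = 4 - 5/k
(22 + (K(5) + 24)*(-14 + sqrt(b(-4) + 11)))**2 = (22 + ((4 - 5/5) + 24)*(-14 + sqrt((8 - sqrt(-2 - 4)/2) + 11)))**2 = (22 + ((4 - 5*1/5) + 24)*(-14 + sqrt((8 - I*sqrt(6)/2) + 11)))**2 = (22 + ((4 - 1) + 24)*(-14 + sqrt((8 - I*sqrt(6)/2) + 11)))**2 = (22 + (3 + 24)*(-14 + sqrt((8 - I*sqrt(6)/2) + 11)))**2 = (22 + 27*(-14 + sqrt(19 - I*sqrt(6)/2)))**2 = (22 + (-378 + 27*sqrt(19 - I*sqrt(6)/2)))**2 = (-356 + 27*sqrt(19 - I*sqrt(6)/2))**2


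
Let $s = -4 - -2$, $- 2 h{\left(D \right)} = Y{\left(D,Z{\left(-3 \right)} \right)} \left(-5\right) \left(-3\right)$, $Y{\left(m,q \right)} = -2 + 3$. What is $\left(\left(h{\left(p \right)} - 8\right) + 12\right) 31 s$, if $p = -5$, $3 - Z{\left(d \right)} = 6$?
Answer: $217$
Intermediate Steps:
$Z{\left(d \right)} = -3$ ($Z{\left(d \right)} = 3 - 6 = -3$)
$Y{\left(m,q \right)} = 1$
$h{\left(D \right)} = - \frac{15}{2}$ ($h{\left(D \right)} = - \frac{1 \left(-5\right) \left(-3\right)}{2} = - \frac{\left(-5\right) \left(-3\right)}{2} = \left(- \frac{1}{2}\right) 15 = - \frac{15}{2}$)
$s = -2$ ($s = -4 + 2 = -2$)
$\left(\left(h{\left(p \right)} - 8\right) + 12\right) 31 s = \left(\left(- \frac{15}{2} - 8\right) + 12\right) 31 \left(-2\right) = \left(- \frac{31}{2} + 12\right) 31 \left(-2\right) = \left(- \frac{7}{2}\right) 31 \left(-2\right) = \left(- \frac{217}{2}\right) \left(-2\right) = 217$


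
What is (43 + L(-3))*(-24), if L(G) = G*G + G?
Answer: -1176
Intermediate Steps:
L(G) = G + G² (L(G) = G² + G = G + G²)
(43 + L(-3))*(-24) = (43 - 3*(1 - 3))*(-24) = (43 - 3*(-2))*(-24) = (43 + 6)*(-24) = 49*(-24) = -1176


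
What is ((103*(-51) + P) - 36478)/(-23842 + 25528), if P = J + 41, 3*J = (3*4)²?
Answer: -20821/843 ≈ -24.699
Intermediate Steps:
J = 48 (J = (3*4)²/3 = (⅓)*12² = (⅓)*144 = 48)
P = 89 (P = 48 + 41 = 89)
((103*(-51) + P) - 36478)/(-23842 + 25528) = ((103*(-51) + 89) - 36478)/(-23842 + 25528) = ((-5253 + 89) - 36478)/1686 = (-5164 - 36478)*(1/1686) = -41642*1/1686 = -20821/843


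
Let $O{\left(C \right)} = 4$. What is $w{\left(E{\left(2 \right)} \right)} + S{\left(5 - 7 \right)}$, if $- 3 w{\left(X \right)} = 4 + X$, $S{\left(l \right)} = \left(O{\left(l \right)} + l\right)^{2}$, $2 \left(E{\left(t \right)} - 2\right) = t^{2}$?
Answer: $\frac{4}{3} \approx 1.3333$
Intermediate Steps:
$E{\left(t \right)} = 2 + \frac{t^{2}}{2}$
$S{\left(l \right)} = \left(4 + l\right)^{2}$
$w{\left(X \right)} = - \frac{4}{3} - \frac{X}{3}$ ($w{\left(X \right)} = - \frac{4 + X}{3} = - \frac{4}{3} - \frac{X}{3}$)
$w{\left(E{\left(2 \right)} \right)} + S{\left(5 - 7 \right)} = \left(- \frac{4}{3} - \frac{2 + \frac{2^{2}}{2}}{3}\right) + \left(4 + \left(5 - 7\right)\right)^{2} = \left(- \frac{4}{3} - \frac{2 + \frac{1}{2} \cdot 4}{3}\right) + \left(4 + \left(5 - 7\right)\right)^{2} = \left(- \frac{4}{3} - \frac{2 + 2}{3}\right) + \left(4 - 2\right)^{2} = \left(- \frac{4}{3} - \frac{4}{3}\right) + 2^{2} = \left(- \frac{4}{3} - \frac{4}{3}\right) + 4 = - \frac{8}{3} + 4 = \frac{4}{3}$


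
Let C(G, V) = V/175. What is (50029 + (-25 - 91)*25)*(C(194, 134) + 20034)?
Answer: 165238232836/175 ≈ 9.4422e+8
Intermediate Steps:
C(G, V) = V/175 (C(G, V) = V*(1/175) = V/175)
(50029 + (-25 - 91)*25)*(C(194, 134) + 20034) = (50029 + (-25 - 91)*25)*((1/175)*134 + 20034) = (50029 - 116*25)*(134/175 + 20034) = (50029 - 2900)*(3506084/175) = 47129*(3506084/175) = 165238232836/175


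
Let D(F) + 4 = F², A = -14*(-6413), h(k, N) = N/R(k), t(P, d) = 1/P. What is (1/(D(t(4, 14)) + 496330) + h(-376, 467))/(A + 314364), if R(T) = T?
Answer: -3708542323/1206738568216432 ≈ -3.0732e-6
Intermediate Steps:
h(k, N) = N/k
A = 89782
D(F) = -4 + F²
(1/(D(t(4, 14)) + 496330) + h(-376, 467))/(A + 314364) = (1/((-4 + (1/4)²) + 496330) + 467/(-376))/(89782 + 314364) = (1/((-4 + (¼)²) + 496330) + 467*(-1/376))/404146 = (1/((-4 + 1/16) + 496330) - 467/376)*(1/404146) = (1/(-63/16 + 496330) - 467/376)*(1/404146) = (1/(7941217/16) - 467/376)*(1/404146) = (16/7941217 - 467/376)*(1/404146) = -3708542323/2985897592*1/404146 = -3708542323/1206738568216432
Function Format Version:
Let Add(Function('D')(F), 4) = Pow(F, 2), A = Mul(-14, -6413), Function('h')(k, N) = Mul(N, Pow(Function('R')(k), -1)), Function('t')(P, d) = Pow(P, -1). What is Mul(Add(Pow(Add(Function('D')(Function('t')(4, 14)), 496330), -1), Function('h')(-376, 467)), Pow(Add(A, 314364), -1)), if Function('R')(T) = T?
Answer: Rational(-3708542323, 1206738568216432) ≈ -3.0732e-6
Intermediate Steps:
Function('h')(k, N) = Mul(N, Pow(k, -1))
A = 89782
Function('D')(F) = Add(-4, Pow(F, 2))
Mul(Add(Pow(Add(Function('D')(Function('t')(4, 14)), 496330), -1), Function('h')(-376, 467)), Pow(Add(A, 314364), -1)) = Mul(Add(Pow(Add(Add(-4, Pow(Pow(4, -1), 2)), 496330), -1), Mul(467, Pow(-376, -1))), Pow(Add(89782, 314364), -1)) = Mul(Add(Pow(Add(Add(-4, Pow(Rational(1, 4), 2)), 496330), -1), Mul(467, Rational(-1, 376))), Pow(404146, -1)) = Mul(Add(Pow(Add(Add(-4, Rational(1, 16)), 496330), -1), Rational(-467, 376)), Rational(1, 404146)) = Mul(Add(Pow(Add(Rational(-63, 16), 496330), -1), Rational(-467, 376)), Rational(1, 404146)) = Mul(Add(Pow(Rational(7941217, 16), -1), Rational(-467, 376)), Rational(1, 404146)) = Mul(Add(Rational(16, 7941217), Rational(-467, 376)), Rational(1, 404146)) = Mul(Rational(-3708542323, 2985897592), Rational(1, 404146)) = Rational(-3708542323, 1206738568216432)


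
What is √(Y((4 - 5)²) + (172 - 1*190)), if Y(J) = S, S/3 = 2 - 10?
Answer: I*√42 ≈ 6.4807*I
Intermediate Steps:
S = -24 (S = 3*(2 - 10) = 3*(-8) = -24)
Y(J) = -24
√(Y((4 - 5)²) + (172 - 1*190)) = √(-24 + (172 - 1*190)) = √(-24 + (172 - 190)) = √(-24 - 18) = √(-42) = I*√42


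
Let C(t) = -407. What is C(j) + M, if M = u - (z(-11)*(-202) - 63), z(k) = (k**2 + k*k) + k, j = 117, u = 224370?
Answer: 270688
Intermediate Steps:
z(k) = k + 2*k**2 (z(k) = (k**2 + k**2) + k = 2*k**2 + k = k + 2*k**2)
M = 271095 (M = 224370 - (-11*(1 + 2*(-11))*(-202) - 63) = 224370 - (-11*(1 - 22)*(-202) - 63) = 224370 - (-11*(-21)*(-202) - 63) = 224370 - (231*(-202) - 63) = 224370 - (-46662 - 63) = 224370 - 1*(-46725) = 224370 + 46725 = 271095)
C(j) + M = -407 + 271095 = 270688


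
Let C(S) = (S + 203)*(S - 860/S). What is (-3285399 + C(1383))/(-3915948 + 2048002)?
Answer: 1511546023/2583369318 ≈ 0.58511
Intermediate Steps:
C(S) = (203 + S)*(S - 860/S)
(-3285399 + C(1383))/(-3915948 + 2048002) = (-3285399 + (-860 + 1383² - 174580/1383 + 203*1383))/(-3915948 + 2048002) = (-3285399 + (-860 + 1912689 - 174580*1/1383 + 280749))/(-1867946) = (-3285399 + (-860 + 1912689 - 174580/1383 + 280749))*(-1/1867946) = (-3285399 + 3032160794/1383)*(-1/1867946) = -1511546023/1383*(-1/1867946) = 1511546023/2583369318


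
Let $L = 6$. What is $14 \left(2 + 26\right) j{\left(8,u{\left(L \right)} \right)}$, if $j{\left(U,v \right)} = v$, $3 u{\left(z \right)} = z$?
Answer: $784$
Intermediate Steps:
$u{\left(z \right)} = \frac{z}{3}$
$14 \left(2 + 26\right) j{\left(8,u{\left(L \right)} \right)} = 14 \left(2 + 26\right) \frac{1}{3} \cdot 6 = 14 \cdot 28 \cdot 2 = 392 \cdot 2 = 784$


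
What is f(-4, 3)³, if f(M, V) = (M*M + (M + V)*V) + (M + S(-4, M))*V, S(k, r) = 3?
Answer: 1000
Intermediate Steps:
f(M, V) = M² + V*(3 + M) + V*(M + V) (f(M, V) = (M*M + (M + V)*V) + (M + 3)*V = (M² + V*(M + V)) + (3 + M)*V = (M² + V*(M + V)) + V*(3 + M) = M² + V*(3 + M) + V*(M + V))
f(-4, 3)³ = ((-4)² + 3² + 3*3 + 2*(-4)*3)³ = (16 + 9 + 9 - 24)³ = 10³ = 1000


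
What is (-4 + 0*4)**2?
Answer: 16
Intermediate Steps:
(-4 + 0*4)**2 = (-4 + 0)**2 = (-4)**2 = 16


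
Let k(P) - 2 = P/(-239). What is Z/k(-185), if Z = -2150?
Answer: -513850/663 ≈ -775.04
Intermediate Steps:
k(P) = 2 - P/239 (k(P) = 2 + P/(-239) = 2 + P*(-1/239) = 2 - P/239)
Z/k(-185) = -2150/(2 - 1/239*(-185)) = -2150/(2 + 185/239) = -2150/663/239 = -2150*239/663 = -513850/663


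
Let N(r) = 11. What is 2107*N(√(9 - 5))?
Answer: 23177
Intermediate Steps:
2107*N(√(9 - 5)) = 2107*11 = 23177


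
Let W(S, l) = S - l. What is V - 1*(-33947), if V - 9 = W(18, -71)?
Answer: 34045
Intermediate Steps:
V = 98 (V = 9 + (18 - 1*(-71)) = 9 + (18 + 71) = 9 + 89 = 98)
V - 1*(-33947) = 98 - 1*(-33947) = 98 + 33947 = 34045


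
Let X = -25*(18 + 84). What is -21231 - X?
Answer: -18681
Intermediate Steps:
X = -2550 (X = -25*102 = -2550)
-21231 - X = -21231 - 1*(-2550) = -21231 + 2550 = -18681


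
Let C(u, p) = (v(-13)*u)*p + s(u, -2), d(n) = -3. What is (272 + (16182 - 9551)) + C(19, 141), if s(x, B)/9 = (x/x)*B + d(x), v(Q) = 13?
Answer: 41685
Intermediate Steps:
s(x, B) = -27 + 9*B (s(x, B) = 9*((x/x)*B - 3) = 9*(1*B - 3) = 9*(B - 3) = 9*(-3 + B) = -27 + 9*B)
C(u, p) = -45 + 13*p*u (C(u, p) = (13*u)*p + (-27 + 9*(-2)) = 13*p*u + (-27 - 18) = 13*p*u - 45 = -45 + 13*p*u)
(272 + (16182 - 9551)) + C(19, 141) = (272 + (16182 - 9551)) + (-45 + 13*141*19) = (272 + 6631) + (-45 + 34827) = 6903 + 34782 = 41685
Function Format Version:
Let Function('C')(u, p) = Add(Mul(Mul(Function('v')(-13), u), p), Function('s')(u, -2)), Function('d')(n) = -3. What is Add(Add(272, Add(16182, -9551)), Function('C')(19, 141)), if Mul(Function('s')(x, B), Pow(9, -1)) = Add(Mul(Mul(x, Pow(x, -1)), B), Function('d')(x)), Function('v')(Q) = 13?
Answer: 41685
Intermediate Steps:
Function('s')(x, B) = Add(-27, Mul(9, B)) (Function('s')(x, B) = Mul(9, Add(Mul(Mul(x, Pow(x, -1)), B), -3)) = Mul(9, Add(Mul(1, B), -3)) = Mul(9, Add(B, -3)) = Mul(9, Add(-3, B)) = Add(-27, Mul(9, B)))
Function('C')(u, p) = Add(-45, Mul(13, p, u)) (Function('C')(u, p) = Add(Mul(Mul(13, u), p), Add(-27, Mul(9, -2))) = Add(Mul(13, p, u), Add(-27, -18)) = Add(Mul(13, p, u), -45) = Add(-45, Mul(13, p, u)))
Add(Add(272, Add(16182, -9551)), Function('C')(19, 141)) = Add(Add(272, Add(16182, -9551)), Add(-45, Mul(13, 141, 19))) = Add(Add(272, 6631), Add(-45, 34827)) = Add(6903, 34782) = 41685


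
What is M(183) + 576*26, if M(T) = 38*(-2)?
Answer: 14900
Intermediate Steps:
M(T) = -76
M(183) + 576*26 = -76 + 576*26 = -76 + 14976 = 14900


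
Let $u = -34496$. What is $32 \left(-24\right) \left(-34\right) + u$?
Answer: $-8384$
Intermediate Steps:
$32 \left(-24\right) \left(-34\right) + u = 32 \left(-24\right) \left(-34\right) - 34496 = \left(-768\right) \left(-34\right) - 34496 = 26112 - 34496 = -8384$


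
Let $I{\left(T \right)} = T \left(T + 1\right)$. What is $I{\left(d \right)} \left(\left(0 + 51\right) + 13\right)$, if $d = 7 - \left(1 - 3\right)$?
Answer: $5760$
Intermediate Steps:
$d = 9$ ($d = 7 - \left(1 - 3\right) = 7 - -2 = 7 + 2 = 9$)
$I{\left(T \right)} = T \left(1 + T\right)$
$I{\left(d \right)} \left(\left(0 + 51\right) + 13\right) = 9 \left(1 + 9\right) \left(\left(0 + 51\right) + 13\right) = 9 \cdot 10 \left(51 + 13\right) = 90 \cdot 64 = 5760$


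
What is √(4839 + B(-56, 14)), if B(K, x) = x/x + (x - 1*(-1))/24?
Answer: 5*√3098/4 ≈ 69.575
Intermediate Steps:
B(K, x) = 25/24 + x/24 (B(K, x) = 1 + (x + 1)*(1/24) = 1 + (1 + x)*(1/24) = 1 + (1/24 + x/24) = 25/24 + x/24)
√(4839 + B(-56, 14)) = √(4839 + (25/24 + (1/24)*14)) = √(4839 + (25/24 + 7/12)) = √(4839 + 13/8) = √(38725/8) = 5*√3098/4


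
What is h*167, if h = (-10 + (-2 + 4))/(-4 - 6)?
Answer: 668/5 ≈ 133.60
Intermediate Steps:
h = ⅘ (h = (-10 + 2)/(-10) = -8*(-⅒) = ⅘ ≈ 0.80000)
h*167 = (⅘)*167 = 668/5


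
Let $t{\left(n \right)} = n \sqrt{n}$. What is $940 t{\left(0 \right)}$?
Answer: $0$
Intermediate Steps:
$t{\left(n \right)} = n^{\frac{3}{2}}$
$940 t{\left(0 \right)} = 940 \cdot 0^{\frac{3}{2}} = 940 \cdot 0 = 0$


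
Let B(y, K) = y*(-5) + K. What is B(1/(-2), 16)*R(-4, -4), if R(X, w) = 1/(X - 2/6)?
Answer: -111/26 ≈ -4.2692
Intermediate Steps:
B(y, K) = K - 5*y (B(y, K) = -5*y + K = K - 5*y)
R(X, w) = 1/(-1/3 + X) (R(X, w) = 1/(X - 2*1/6) = 1/(X - 1/3) = 1/(-1/3 + X))
B(1/(-2), 16)*R(-4, -4) = (16 - 5/(-2))*(3/(-1 + 3*(-4))) = (16 - 5*(-1/2))*(3/(-1 - 12)) = (16 + 5/2)*(3/(-13)) = 37*(3*(-1/13))/2 = (37/2)*(-3/13) = -111/26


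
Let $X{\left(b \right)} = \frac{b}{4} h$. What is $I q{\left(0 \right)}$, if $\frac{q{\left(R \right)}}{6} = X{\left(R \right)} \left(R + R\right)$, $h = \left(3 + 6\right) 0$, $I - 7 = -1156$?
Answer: $0$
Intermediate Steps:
$I = -1149$ ($I = 7 - 1156 = -1149$)
$h = 0$ ($h = 9 \cdot 0 = 0$)
$X{\left(b \right)} = 0$ ($X{\left(b \right)} = \frac{b}{4} \cdot 0 = 0$)
$q{\left(R \right)} = 0$ ($q{\left(R \right)} = 6 \cdot 0 \left(R + R\right) = 6 \cdot 0 \cdot 2 R = 6 \cdot 0 = 0$)
$I q{\left(0 \right)} = \left(-1149\right) 0 = 0$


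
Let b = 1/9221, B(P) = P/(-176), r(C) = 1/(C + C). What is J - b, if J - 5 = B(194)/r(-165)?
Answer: 13600971/36884 ≈ 368.75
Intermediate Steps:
r(C) = 1/(2*C)
B(P) = -P/176 (B(P) = P*(-1/176) = -P/176)
J = 1475/4 (J = 5 + (-1/176*194)/(((½)/(-165))) = 5 - 97/(88*((½)*(-1/165))) = 5 - 97/(88*(-1/330)) = 5 - 97/88*(-330) = 5 + 1455/4 = 1475/4 ≈ 368.75)
b = 1/9221 ≈ 0.00010845
J - b = 1475/4 - 1*1/9221 = 1475/4 - 1/9221 = 13600971/36884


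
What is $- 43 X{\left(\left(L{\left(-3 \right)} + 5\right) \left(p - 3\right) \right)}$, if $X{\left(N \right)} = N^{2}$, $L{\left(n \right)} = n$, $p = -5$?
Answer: $-11008$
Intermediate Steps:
$- 43 X{\left(\left(L{\left(-3 \right)} + 5\right) \left(p - 3\right) \right)} = - 43 \left(\left(-3 + 5\right) \left(-5 - 3\right)\right)^{2} = - 43 \left(2 \left(-8\right)\right)^{2} = - 43 \left(-16\right)^{2} = \left(-43\right) 256 = -11008$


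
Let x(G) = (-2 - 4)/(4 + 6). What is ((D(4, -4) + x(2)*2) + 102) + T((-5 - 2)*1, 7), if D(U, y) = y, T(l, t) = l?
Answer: 449/5 ≈ 89.800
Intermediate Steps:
x(G) = -⅗ (x(G) = -6/10 = -6*⅒ = -⅗)
((D(4, -4) + x(2)*2) + 102) + T((-5 - 2)*1, 7) = ((-4 - ⅗*2) + 102) + (-5 - 2)*1 = ((-4 - 6/5) + 102) - 7*1 = (-26/5 + 102) - 7 = 484/5 - 7 = 449/5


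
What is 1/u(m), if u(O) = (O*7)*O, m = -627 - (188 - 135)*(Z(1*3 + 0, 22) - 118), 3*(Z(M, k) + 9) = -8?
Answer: 9/2457263872 ≈ 3.6626e-9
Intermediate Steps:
Z(M, k) = -35/3 (Z(M, k) = -9 + (⅓)*(-8) = -9 - 8/3 = -35/3)
m = 18736/3 (m = -627 - (188 - 135)*(-35/3 - 118) = -627 - 53*(-389)/3 = -627 - 1*(-20617/3) = -627 + 20617/3 = 18736/3 ≈ 6245.3)
u(O) = 7*O² (u(O) = (7*O)*O = 7*O²)
1/u(m) = 1/(7*(18736/3)²) = 1/(7*(351037696/9)) = 1/(2457263872/9) = 9/2457263872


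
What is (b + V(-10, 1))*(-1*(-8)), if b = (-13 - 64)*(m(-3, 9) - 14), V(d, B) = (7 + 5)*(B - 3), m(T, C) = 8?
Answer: 3504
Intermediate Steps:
V(d, B) = -36 + 12*B (V(d, B) = 12*(-3 + B) = -36 + 12*B)
b = 462 (b = (-13 - 64)*(8 - 14) = -77*(-6) = 462)
(b + V(-10, 1))*(-1*(-8)) = (462 + (-36 + 12*1))*(-1*(-8)) = (462 + (-36 + 12))*8 = (462 - 24)*8 = 438*8 = 3504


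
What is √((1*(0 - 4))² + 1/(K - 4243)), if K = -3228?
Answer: √893045985/7471 ≈ 4.0000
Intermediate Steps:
√((1*(0 - 4))² + 1/(K - 4243)) = √((1*(0 - 4))² + 1/(-3228 - 4243)) = √((1*(-4))² + 1/(-7471)) = √((-4)² - 1/7471) = √(16 - 1/7471) = √(119535/7471) = √893045985/7471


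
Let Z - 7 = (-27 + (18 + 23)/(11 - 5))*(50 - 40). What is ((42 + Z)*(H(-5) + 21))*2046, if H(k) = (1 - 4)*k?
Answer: -11244816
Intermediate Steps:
Z = -584/3 (Z = 7 + (-27 + (18 + 23)/(11 - 5))*(50 - 40) = 7 + (-27 + 41/6)*10 = 7 - 121/6*10 = 7 - 605/3 = -584/3 ≈ -194.67)
H(k) = -3*k
((42 + Z)*(H(-5) + 21))*2046 = ((42 - 584/3)*(-3*(-5) + 21))*2046 = -458*(15 + 21)/3*2046 = -458/3*36*2046 = -5496*2046 = -11244816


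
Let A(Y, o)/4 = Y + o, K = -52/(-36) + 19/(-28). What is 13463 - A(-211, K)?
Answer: 901148/63 ≈ 14304.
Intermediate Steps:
K = 193/252 (K = -52*(-1/36) + 19*(-1/28) = 13/9 - 19/28 = 193/252 ≈ 0.76587)
A(Y, o) = 4*Y + 4*o (A(Y, o) = 4*(Y + o) = 4*Y + 4*o)
13463 - A(-211, K) = 13463 - (4*(-211) + 4*(193/252)) = 13463 - (-844 + 193/63) = 13463 - 1*(-52979/63) = 13463 + 52979/63 = 901148/63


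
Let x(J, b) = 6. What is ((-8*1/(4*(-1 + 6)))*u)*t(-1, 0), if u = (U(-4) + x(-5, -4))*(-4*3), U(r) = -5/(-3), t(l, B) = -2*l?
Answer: 368/5 ≈ 73.600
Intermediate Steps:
U(r) = 5/3 (U(r) = -5*(-⅓) = 5/3)
u = -92 (u = (5/3 + 6)*(-4*3) = (23/3)*(-12) = -92)
((-8*1/(4*(-1 + 6)))*u)*t(-1, 0) = (-8*1/(4*(-1 + 6))*(-92))*(-2*(-1)) = (-8/(4*5)*(-92))*2 = (-8/20*(-92))*2 = (-8*1/20*(-92))*2 = -⅖*(-92)*2 = (184/5)*2 = 368/5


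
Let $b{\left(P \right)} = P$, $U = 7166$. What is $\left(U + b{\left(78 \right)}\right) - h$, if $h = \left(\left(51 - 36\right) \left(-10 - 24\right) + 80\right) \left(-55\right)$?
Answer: $-16406$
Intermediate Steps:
$h = 23650$ ($h = \left(15 \left(-34\right) + 80\right) \left(-55\right) = \left(-510 + 80\right) \left(-55\right) = \left(-430\right) \left(-55\right) = 23650$)
$\left(U + b{\left(78 \right)}\right) - h = \left(7166 + 78\right) - 23650 = 7244 - 23650 = -16406$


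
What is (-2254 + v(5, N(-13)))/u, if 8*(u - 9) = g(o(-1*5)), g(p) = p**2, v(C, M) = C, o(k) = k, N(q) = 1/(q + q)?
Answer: -17992/97 ≈ -185.48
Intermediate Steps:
N(q) = 1/(2*q)
u = 97/8 (u = 9 + (-1*5)**2/8 = 9 + (1/8)*(-5)**2 = 9 + (1/8)*25 = 9 + 25/8 = 97/8 ≈ 12.125)
(-2254 + v(5, N(-13)))/u = (-2254 + 5)/(97/8) = -2249*8/97 = -17992/97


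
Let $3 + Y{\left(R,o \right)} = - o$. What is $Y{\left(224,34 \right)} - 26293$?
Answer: $-26330$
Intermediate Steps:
$Y{\left(R,o \right)} = -3 - o$
$Y{\left(224,34 \right)} - 26293 = \left(-3 - 34\right) - 26293 = -37 - 26293 = -26330$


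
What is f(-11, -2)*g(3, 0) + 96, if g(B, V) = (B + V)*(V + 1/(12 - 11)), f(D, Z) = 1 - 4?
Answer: 87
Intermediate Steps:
f(D, Z) = -3
g(B, V) = (1 + V)*(B + V) (g(B, V) = (B + V)*(V + 1/1) = (B + V)*(V + 1) = (B + V)*(1 + V) = (1 + V)*(B + V))
f(-11, -2)*g(3, 0) + 96 = -3*(3 + 0 + 0² + 3*0) + 96 = -3*(3 + 0 + 0 + 0) + 96 = -3*3 + 96 = -9 + 96 = 87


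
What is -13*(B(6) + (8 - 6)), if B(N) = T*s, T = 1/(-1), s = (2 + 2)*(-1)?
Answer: -78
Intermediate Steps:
s = -4 (s = 4*(-1) = -4)
T = -1
B(N) = 4 (B(N) = -1*(-4) = 4)
-13*(B(6) + (8 - 6)) = -13*(4 + (8 - 6)) = -13*(4 + 2) = -13*6 = -78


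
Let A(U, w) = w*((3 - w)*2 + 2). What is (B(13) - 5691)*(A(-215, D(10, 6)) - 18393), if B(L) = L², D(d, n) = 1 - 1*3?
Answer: 101698674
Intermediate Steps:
D(d, n) = -2 (D(d, n) = 1 - 3 = -2)
A(U, w) = w*(8 - 2*w) (A(U, w) = w*((6 - 2*w) + 2) = w*(8 - 2*w))
(B(13) - 5691)*(A(-215, D(10, 6)) - 18393) = (13² - 5691)*(2*(-2)*(4 - 1*(-2)) - 18393) = (169 - 5691)*(2*(-2)*(4 + 2) - 18393) = -5522*(2*(-2)*6 - 18393) = -5522*(-24 - 18393) = -5522*(-18417) = 101698674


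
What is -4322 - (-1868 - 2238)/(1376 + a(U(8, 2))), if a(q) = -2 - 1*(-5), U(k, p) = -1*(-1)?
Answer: -5955932/1379 ≈ -4319.0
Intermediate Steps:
U(k, p) = 1
a(q) = 3 (a(q) = -2 + 5 = 3)
-4322 - (-1868 - 2238)/(1376 + a(U(8, 2))) = -4322 - (-1868 - 2238)/(1376 + 3) = -4322 - (-4106)/1379 = -4322 - 1*(-4106/1379) = -4322 + 4106/1379 = -5955932/1379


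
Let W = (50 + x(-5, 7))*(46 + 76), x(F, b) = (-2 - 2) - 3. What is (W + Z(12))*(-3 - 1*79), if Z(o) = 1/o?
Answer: -2581073/6 ≈ -4.3018e+5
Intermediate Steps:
x(F, b) = -7 (x(F, b) = -4 - 3 = -7)
W = 5246 (W = (50 - 7)*(46 + 76) = 43*122 = 5246)
(W + Z(12))*(-3 - 1*79) = (5246 + 1/12)*(-3 - 1*79) = (5246 + 1/12)*(-3 - 79) = (62953/12)*(-82) = -2581073/6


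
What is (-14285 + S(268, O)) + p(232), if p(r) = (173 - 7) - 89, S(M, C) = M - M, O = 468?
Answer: -14208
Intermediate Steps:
S(M, C) = 0
p(r) = 77 (p(r) = 166 - 89 = 77)
(-14285 + S(268, O)) + p(232) = (-14285 + 0) + 77 = -14285 + 77 = -14208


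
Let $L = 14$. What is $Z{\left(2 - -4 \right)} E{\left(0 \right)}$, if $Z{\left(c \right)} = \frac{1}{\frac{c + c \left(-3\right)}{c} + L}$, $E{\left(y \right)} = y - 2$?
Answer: $- \frac{1}{6} \approx -0.16667$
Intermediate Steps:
$E{\left(y \right)} = -2 + y$
$Z{\left(c \right)} = \frac{1}{12}$ ($Z{\left(c \right)} = \frac{1}{\frac{c + c \left(-3\right)}{c} + 14} = \frac{1}{\frac{c - 3 c}{c} + 14} = \frac{1}{\frac{\left(-2\right) c}{c} + 14} = \frac{1}{-2 + 14} = \frac{1}{12}$)
$Z{\left(2 - -4 \right)} E{\left(0 \right)} = \frac{-2 + 0}{12} = \frac{1}{12} \left(-2\right) = - \frac{1}{6}$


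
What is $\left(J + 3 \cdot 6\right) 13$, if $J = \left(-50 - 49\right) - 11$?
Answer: $-1196$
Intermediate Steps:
$J = -110$ ($J = -99 - 11 = -110$)
$\left(J + 3 \cdot 6\right) 13 = \left(-110 + 3 \cdot 6\right) 13 = \left(-110 + 18\right) 13 = \left(-92\right) 13 = -1196$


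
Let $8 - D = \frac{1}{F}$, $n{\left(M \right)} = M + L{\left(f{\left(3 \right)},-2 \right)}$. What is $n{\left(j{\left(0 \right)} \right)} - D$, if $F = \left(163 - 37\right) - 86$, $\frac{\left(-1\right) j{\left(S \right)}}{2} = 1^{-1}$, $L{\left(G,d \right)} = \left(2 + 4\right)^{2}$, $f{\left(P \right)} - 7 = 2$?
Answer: $\frac{1041}{40} \approx 26.025$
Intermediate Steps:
$f{\left(P \right)} = 9$ ($f{\left(P \right)} = 7 + 2 = 9$)
$L{\left(G,d \right)} = 36$ ($L{\left(G,d \right)} = 6^{2} = 36$)
$j{\left(S \right)} = -2$ ($j{\left(S \right)} = - \frac{2}{1} = \left(-2\right) 1 = -2$)
$n{\left(M \right)} = 36 + M$ ($n{\left(M \right)} = M + 36 = 36 + M$)
$F = 40$ ($F = 126 - 86 = 40$)
$D = \frac{319}{40}$ ($D = 8 - \frac{1}{40} = \frac{319}{40} \approx 7.975$)
$n{\left(j{\left(0 \right)} \right)} - D = \left(36 - 2\right) - \frac{319}{40} = 34 - \frac{319}{40} = \frac{1041}{40}$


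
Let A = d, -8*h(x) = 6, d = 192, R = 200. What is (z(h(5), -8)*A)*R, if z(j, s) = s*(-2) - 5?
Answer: 422400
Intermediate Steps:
h(x) = -¾ (h(x) = -⅛*6 = -¾)
z(j, s) = -5 - 2*s (z(j, s) = -2*s - 5 = -5 - 2*s)
A = 192
(z(h(5), -8)*A)*R = ((-5 - 2*(-8))*192)*200 = ((-5 + 16)*192)*200 = (11*192)*200 = 2112*200 = 422400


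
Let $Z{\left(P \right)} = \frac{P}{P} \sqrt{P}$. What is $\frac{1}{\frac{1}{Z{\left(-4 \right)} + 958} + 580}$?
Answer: $\frac{532306398}{308738266481} + \frac{2 i}{308738266481} \approx 0.0017241 + 6.478 \cdot 10^{-12} i$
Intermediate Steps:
$Z{\left(P \right)} = \sqrt{P}$ ($Z{\left(P \right)} = 1 \sqrt{P} = \sqrt{P}$)
$\frac{1}{\frac{1}{Z{\left(-4 \right)} + 958} + 580} = \frac{1}{\frac{1}{\sqrt{-4} + 958} + 580} = \frac{1}{\frac{1}{2 i + 958} + 580} = \frac{1}{\frac{1}{958 + 2 i} + 580} = \frac{1}{\frac{958 - 2 i}{917768} + 580} = \frac{1}{580 + \frac{958 - 2 i}{917768}}$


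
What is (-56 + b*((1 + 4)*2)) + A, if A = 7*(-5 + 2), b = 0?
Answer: -77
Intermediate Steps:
A = -21 (A = 7*(-3) = -21)
(-56 + b*((1 + 4)*2)) + A = (-56 + 0*((1 + 4)*2)) - 21 = (-56 + 0*(5*2)) - 21 = (-56 + 0*10) - 21 = (-56 + 0) - 21 = -56 - 21 = -77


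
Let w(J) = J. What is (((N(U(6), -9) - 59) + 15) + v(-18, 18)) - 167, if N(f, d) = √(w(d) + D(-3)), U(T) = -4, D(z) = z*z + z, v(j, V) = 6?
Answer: -205 + I*√3 ≈ -205.0 + 1.732*I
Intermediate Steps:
D(z) = z + z² (D(z) = z² + z = z + z²)
N(f, d) = √(6 + d) (N(f, d) = √(d - 3*(1 - 3)) = √(d - 3*(-2)) = √(d + 6) = √(6 + d))
(((N(U(6), -9) - 59) + 15) + v(-18, 18)) - 167 = (((√(6 - 9) - 59) + 15) + 6) - 167 = (((√(-3) - 59) + 15) + 6) - 167 = (((I*√3 - 59) + 15) + 6) - 167 = (((-59 + I*√3) + 15) + 6) - 167 = ((-44 + I*√3) + 6) - 167 = (-38 + I*√3) - 167 = -205 + I*√3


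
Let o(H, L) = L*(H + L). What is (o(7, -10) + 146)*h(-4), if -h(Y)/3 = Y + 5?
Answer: -528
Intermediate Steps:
h(Y) = -15 - 3*Y (h(Y) = -3*(Y + 5) = -3*(5 + Y) = -15 - 3*Y)
(o(7, -10) + 146)*h(-4) = (-10*(7 - 10) + 146)*(-15 - 3*(-4)) = (-10*(-3) + 146)*(-15 + 12) = (30 + 146)*(-3) = 176*(-3) = -528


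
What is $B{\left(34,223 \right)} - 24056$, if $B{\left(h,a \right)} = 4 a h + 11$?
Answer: $6283$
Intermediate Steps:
$B{\left(h,a \right)} = 11 + 4 a h$ ($B{\left(h,a \right)} = 4 a h + 11 = 11 + 4 a h$)
$B{\left(34,223 \right)} - 24056 = \left(11 + 4 \cdot 223 \cdot 34\right) - 24056 = \left(11 + 30328\right) - 24056 = 30339 - 24056 = 6283$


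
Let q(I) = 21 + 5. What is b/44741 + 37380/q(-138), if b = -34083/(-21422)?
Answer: 17913275853459/12459742126 ≈ 1437.7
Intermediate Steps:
b = 34083/21422 (b = -34083*(-1/21422) = 34083/21422 ≈ 1.5910)
q(I) = 26
b/44741 + 37380/q(-138) = (34083/21422)/44741 + 37380/26 = (34083/21422)*(1/44741) + 37380*(1/26) = 34083/958441702 + 18690/13 = 17913275853459/12459742126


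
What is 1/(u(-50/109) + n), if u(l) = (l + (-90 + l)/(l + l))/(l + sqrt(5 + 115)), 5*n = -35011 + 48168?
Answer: 93639899450/246436356976511 - 58300830*sqrt(30)/246436356976511 ≈ 0.00037868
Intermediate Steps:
n = 13157/5 (n = (-35011 + 48168)/5 = (1/5)*13157 = 13157/5 ≈ 2631.4)
u(l) = (l + (-90 + l)/(2*l))/(l + 2*sqrt(30)) (u(l) = (l + (-90 + l)/((2*l)))/(l + sqrt(120)) = (l + (-90 + l)*(1/(2*l)))/(l + 2*sqrt(30)) = (l + (-90 + l)/(2*l))/(l + 2*sqrt(30)))
1/(u(-50/109) + n) = 1/((-45 + (-50/109)**2 + (-50/109)/2)/(((-50/109))*(-50/109 + 2*sqrt(30))) + 13157/5) = 1/((-45 + (-50*1/109)**2 + (-50*1/109)/2)/(((-50*1/109))*(-50*1/109 + 2*sqrt(30))) + 13157/5) = 1/((-45 + (-50/109)**2 + (1/2)*(-50/109))/((-50/109)*(-50/109 + 2*sqrt(30))) + 13157/5) = 1/(-109*(-45 + 2500/11881 - 25/109)/(50*(-50/109 + 2*sqrt(30))) + 13157/5) = 1/(-109/50*(-534870/11881)/(-50/109 + 2*sqrt(30)) + 13157/5) = 1/(53487/(545*(-50/109 + 2*sqrt(30))) + 13157/5) = 1/(13157/5 + 53487/(545*(-50/109 + 2*sqrt(30))))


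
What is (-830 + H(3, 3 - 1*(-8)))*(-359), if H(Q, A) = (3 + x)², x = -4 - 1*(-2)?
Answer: 297611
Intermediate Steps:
x = -2 (x = -4 + 2 = -2)
H(Q, A) = 1 (H(Q, A) = (3 - 2)² = 1² = 1)
(-830 + H(3, 3 - 1*(-8)))*(-359) = (-830 + 1)*(-359) = -829*(-359) = 297611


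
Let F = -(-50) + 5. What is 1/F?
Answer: 1/55 ≈ 0.018182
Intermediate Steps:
F = 55 (F = -10*(-5) + 5 = 50 + 5 = 55)
1/F = 1/55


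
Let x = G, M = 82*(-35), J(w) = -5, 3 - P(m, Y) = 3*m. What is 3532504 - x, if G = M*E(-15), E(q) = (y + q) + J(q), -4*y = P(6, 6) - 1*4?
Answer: 6977473/2 ≈ 3.4887e+6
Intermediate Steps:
P(m, Y) = 3 - 3*m
y = 19/4 (y = -((3 - 3*6) - 1*4)/4 = -((3 - 18) - 4)/4 = -(-15 - 4)/4 = -¼*(-19) = 19/4 ≈ 4.7500)
E(q) = -¼ + q (E(q) = (19/4 + q) - 5 = -¼ + q)
M = -2870
G = 87535/2 (G = -2870*(-¼ - 15) = -2870*(-61/4) = 87535/2 ≈ 43768.)
x = 87535/2 ≈ 43768.
3532504 - x = 3532504 - 1*87535/2 = 3532504 - 87535/2 = 6977473/2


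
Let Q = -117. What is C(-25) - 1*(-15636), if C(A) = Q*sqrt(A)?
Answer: 15636 - 585*I ≈ 15636.0 - 585.0*I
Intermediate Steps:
C(A) = -117*sqrt(A)
C(-25) - 1*(-15636) = -585*I - 1*(-15636) = -585*I + 15636 = 15636 - 585*I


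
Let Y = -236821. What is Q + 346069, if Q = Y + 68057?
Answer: 177305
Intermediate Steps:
Q = -168764 (Q = -236821 + 68057 = -168764)
Q + 346069 = -168764 + 346069 = 177305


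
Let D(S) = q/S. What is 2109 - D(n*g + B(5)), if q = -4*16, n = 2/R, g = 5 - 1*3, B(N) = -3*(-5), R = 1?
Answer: 40135/19 ≈ 2112.4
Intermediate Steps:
B(N) = 15
g = 2 (g = 5 - 3 = 2)
n = 2 (n = 2/1 = 2*1 = 2)
q = -64
D(S) = -64/S
2109 - D(n*g + B(5)) = 2109 - (-64)/(2*2 + 15) = 2109 - (-64)/(4 + 15) = 2109 - (-64)/19 = 2109 - 1*(-64/19) = 2109 + 64/19 = 40135/19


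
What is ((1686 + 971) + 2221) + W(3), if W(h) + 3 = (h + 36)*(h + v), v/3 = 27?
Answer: 8151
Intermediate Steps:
v = 81 (v = 3*27 = 81)
W(h) = -3 + (36 + h)*(81 + h) (W(h) = -3 + (h + 36)*(h + 81) = -3 + (36 + h)*(81 + h))
((1686 + 971) + 2221) + W(3) = ((1686 + 971) + 2221) + (2913 + 3² + 117*3) = (2657 + 2221) + (2913 + 9 + 351) = 4878 + 3273 = 8151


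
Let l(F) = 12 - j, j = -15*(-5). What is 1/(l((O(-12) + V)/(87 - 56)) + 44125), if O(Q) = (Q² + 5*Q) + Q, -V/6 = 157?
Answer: 1/44062 ≈ 2.2695e-5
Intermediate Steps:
V = -942 (V = -6*157 = -942)
j = 75
O(Q) = Q² + 6*Q
l(F) = -63 (l(F) = 12 - 1*75 = 12 - 75 = -63)
1/(l((O(-12) + V)/(87 - 56)) + 44125) = 1/(-63 + 44125) = 1/44062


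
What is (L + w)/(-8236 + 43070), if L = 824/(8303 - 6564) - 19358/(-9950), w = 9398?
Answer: 81327963131/301367221850 ≈ 0.26986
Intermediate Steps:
L = 20931181/8651525 (L = 824/1739 - 19358*(-1/9950) = 824*(1/1739) + 9679/4975 = 824/1739 + 9679/4975 = 20931181/8651525 ≈ 2.4194)
(L + w)/(-8236 + 43070) = (20931181/8651525 + 9398)/(-8236 + 43070) = (81327963131/8651525)/34834 = (81327963131/8651525)*(1/34834) = 81327963131/301367221850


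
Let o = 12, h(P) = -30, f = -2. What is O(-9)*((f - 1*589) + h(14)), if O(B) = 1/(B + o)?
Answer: -207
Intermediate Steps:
O(B) = 1/(12 + B) (O(B) = 1/(B + 12) = 1/(12 + B))
O(-9)*((f - 1*589) + h(14)) = ((-2 - 1*589) - 30)/(12 - 9) = ((-2 - 589) - 30)/3 = (-591 - 30)/3 = (1/3)*(-621) = -207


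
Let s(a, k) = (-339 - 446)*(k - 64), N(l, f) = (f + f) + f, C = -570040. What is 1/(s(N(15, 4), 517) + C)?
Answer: -1/925645 ≈ -1.0803e-6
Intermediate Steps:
N(l, f) = 3*f (N(l, f) = 2*f + f = 3*f)
s(a, k) = 50240 - 785*k (s(a, k) = -785*(-64 + k) = 50240 - 785*k)
1/(s(N(15, 4), 517) + C) = 1/((50240 - 785*517) - 570040) = 1/((50240 - 405845) - 570040) = 1/(-355605 - 570040) = 1/(-925645) = -1/925645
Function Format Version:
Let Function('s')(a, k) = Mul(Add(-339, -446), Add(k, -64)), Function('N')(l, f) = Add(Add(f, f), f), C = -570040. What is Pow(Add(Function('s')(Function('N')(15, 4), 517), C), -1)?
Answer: Rational(-1, 925645) ≈ -1.0803e-6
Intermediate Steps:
Function('N')(l, f) = Mul(3, f) (Function('N')(l, f) = Add(Mul(2, f), f) = Mul(3, f))
Function('s')(a, k) = Add(50240, Mul(-785, k)) (Function('s')(a, k) = Mul(-785, Add(-64, k)) = Add(50240, Mul(-785, k)))
Pow(Add(Function('s')(Function('N')(15, 4), 517), C), -1) = Pow(Add(Add(50240, Mul(-785, 517)), -570040), -1) = Pow(Add(Add(50240, -405845), -570040), -1) = Pow(Add(-355605, -570040), -1) = Pow(-925645, -1) = Rational(-1, 925645)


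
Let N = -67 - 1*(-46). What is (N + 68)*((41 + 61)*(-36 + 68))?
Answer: 153408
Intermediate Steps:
N = -21 (N = -67 + 46 = -21)
(N + 68)*((41 + 61)*(-36 + 68)) = (-21 + 68)*((41 + 61)*(-36 + 68)) = 47*(102*32) = 47*3264 = 153408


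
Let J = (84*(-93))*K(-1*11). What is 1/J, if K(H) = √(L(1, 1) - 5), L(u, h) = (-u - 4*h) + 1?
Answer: I/23436 ≈ 4.2669e-5*I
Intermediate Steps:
L(u, h) = 1 - u - 4*h
K(H) = 3*I (K(H) = √((1 - 1*1 - 4*1) - 5) = √((1 - 1 - 4) - 5) = √(-4 - 5) = √(-9) = 3*I)
J = -23436*I (J = (84*(-93))*(3*I) = -23436*I ≈ -23436.0*I)
1/J = 1/(-23436*I) = I/23436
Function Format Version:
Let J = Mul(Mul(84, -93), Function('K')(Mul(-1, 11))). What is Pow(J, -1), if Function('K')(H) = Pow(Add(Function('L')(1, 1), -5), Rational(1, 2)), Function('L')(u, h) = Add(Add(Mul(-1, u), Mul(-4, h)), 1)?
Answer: Mul(Rational(1, 23436), I) ≈ Mul(4.2669e-5, I)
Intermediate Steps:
Function('L')(u, h) = Add(1, Mul(-1, u), Mul(-4, h))
Function('K')(H) = Mul(3, I) (Function('K')(H) = Pow(Add(Add(1, Mul(-1, 1), Mul(-4, 1)), -5), Rational(1, 2)) = Pow(Add(Add(1, -1, -4), -5), Rational(1, 2)) = Pow(Add(-4, -5), Rational(1, 2)) = Pow(-9, Rational(1, 2)) = Mul(3, I))
J = Mul(-23436, I) (J = Mul(Mul(84, -93), Mul(3, I)) = Mul(-7812, Mul(3, I)) = Mul(-23436, I) ≈ Mul(-23436., I))
Pow(J, -1) = Pow(Mul(-23436, I), -1) = Mul(Rational(1, 23436), I)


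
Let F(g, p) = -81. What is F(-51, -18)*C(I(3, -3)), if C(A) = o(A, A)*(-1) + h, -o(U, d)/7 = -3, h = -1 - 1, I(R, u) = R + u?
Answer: 1863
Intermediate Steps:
h = -2
o(U, d) = 21 (o(U, d) = -7*(-3) = 21)
C(A) = -23 (C(A) = 21*(-1) - 2 = -21 - 2 = -23)
F(-51, -18)*C(I(3, -3)) = -81*(-23) = 1863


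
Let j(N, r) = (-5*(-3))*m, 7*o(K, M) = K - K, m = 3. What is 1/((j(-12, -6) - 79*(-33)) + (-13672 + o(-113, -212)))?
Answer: -1/11020 ≈ -9.0744e-5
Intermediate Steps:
o(K, M) = 0 (o(K, M) = (K - K)/7 = (1/7)*0 = 0)
j(N, r) = 45 (j(N, r) = -5*(-3)*3 = 15*3 = 45)
1/((j(-12, -6) - 79*(-33)) + (-13672 + o(-113, -212))) = 1/((45 - 79*(-33)) + (-13672 + 0)) = 1/((45 + 2607) - 13672) = 1/(2652 - 13672) = 1/(-11020) = -1/11020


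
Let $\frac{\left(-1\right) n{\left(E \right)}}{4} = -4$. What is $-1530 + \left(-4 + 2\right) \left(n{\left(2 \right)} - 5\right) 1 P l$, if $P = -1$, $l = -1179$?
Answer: $-27468$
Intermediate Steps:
$n{\left(E \right)} = 16$ ($n{\left(E \right)} = \left(-4\right) \left(-4\right) = 16$)
$-1530 + \left(-4 + 2\right) \left(n{\left(2 \right)} - 5\right) 1 P l = -1530 + \left(-4 + 2\right) \left(16 - 5\right) 1 \left(-1\right) \left(-1179\right) = -1530 + \left(-2\right) 11 \cdot 1 \left(-1\right) \left(-1179\right) = -1530 + \left(-22\right) 1 \left(-1\right) \left(-1179\right) = -1530 + \left(-22\right) \left(-1\right) \left(-1179\right) = -1530 + 22 \left(-1179\right) = -1530 - 25938 = -27468$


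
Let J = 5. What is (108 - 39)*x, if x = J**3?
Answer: 8625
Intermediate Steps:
x = 125 (x = 5**3 = 125)
(108 - 39)*x = (108 - 39)*125 = 69*125 = 8625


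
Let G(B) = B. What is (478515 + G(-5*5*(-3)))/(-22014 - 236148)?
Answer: -79765/43027 ≈ -1.8538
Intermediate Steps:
(478515 + G(-5*5*(-3)))/(-22014 - 236148) = (478515 - 5*5*(-3))/(-22014 - 236148) = (478515 - 25*(-3))/(-258162) = (478515 + 75)*(-1/258162) = 478590*(-1/258162) = -79765/43027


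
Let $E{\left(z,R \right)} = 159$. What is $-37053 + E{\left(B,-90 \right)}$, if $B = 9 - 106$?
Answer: $-36894$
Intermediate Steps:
$B = -97$ ($B = 9 - 106 = -97$)
$-37053 + E{\left(B,-90 \right)} = -37053 + 159 = -36894$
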